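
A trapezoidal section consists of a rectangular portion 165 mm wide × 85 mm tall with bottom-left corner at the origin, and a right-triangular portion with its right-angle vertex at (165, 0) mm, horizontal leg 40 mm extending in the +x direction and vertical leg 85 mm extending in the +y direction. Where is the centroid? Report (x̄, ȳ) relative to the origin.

rectangular portion: A = 165 × 85 = 14025.00, centroid at (82.50, 42.50).
triangular portion: A = ½·40·85 = 1700.00, centroid at (178.33, 28.33).
ΣA = 15725.00 mm², ΣAx̄ = 1460229.17 mm³, ΣAȳ = 644229.17 mm³.
x̄ = 1460229.17/15725.00 = 92.86 mm; ȳ = 644229.17/15725.00 = 40.97 mm.

x̄ = 92.86 mm, ȳ = 40.97 mm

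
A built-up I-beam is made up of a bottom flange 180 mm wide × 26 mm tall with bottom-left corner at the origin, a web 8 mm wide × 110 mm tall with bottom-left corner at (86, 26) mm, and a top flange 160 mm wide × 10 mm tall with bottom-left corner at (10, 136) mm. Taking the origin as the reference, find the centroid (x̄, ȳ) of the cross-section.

Part | A | x̄ᵢ | ȳᵢ | A·x̄ᵢ | A·ȳᵢ
bottom flange | 4680.00 | 90.00 | 13.00 | 421200.00 | 60840.00
web | 880.00 | 90.00 | 81.00 | 79200.00 | 71280.00
top flange | 1600.00 | 90.00 | 141.00 | 144000.00 | 225600.00
Σ | 7160.00 |  |  | 644400.00 | 357720.00
x̄ = 644400.00 / 7160.00 = 90.00 mm
ȳ = 357720.00 / 7160.00 = 49.96 mm

x̄ = 90.00 mm, ȳ = 49.96 mm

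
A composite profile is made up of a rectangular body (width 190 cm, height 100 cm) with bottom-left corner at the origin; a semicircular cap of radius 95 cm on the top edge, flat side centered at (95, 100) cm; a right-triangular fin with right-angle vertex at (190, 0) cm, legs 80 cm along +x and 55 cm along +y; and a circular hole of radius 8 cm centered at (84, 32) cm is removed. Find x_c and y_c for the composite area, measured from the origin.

x_c = 102.67 cm, y_c = 84.52 cm

rectangular body: A = 190 × 100 = 19000.00, centroid at (95.00, 50.00).
semicircular top: A = ½π·95² = 14176.44, centroid at (95.00, 140.32).
triangular fin: A = ½·80·55 = 2200.00, centroid at (216.67, 18.33).
hole: A = −π·8² = -201.06, centroid at (84.00, 32.00).
ΣA = 35175.37 cm², ΣAx_c = 3611538.97 cm³, ΣAy_c = 2973126.37 cm³.
x_c = 3611538.97/35175.37 = 102.67 cm; y_c = 2973126.37/35175.37 = 84.52 cm.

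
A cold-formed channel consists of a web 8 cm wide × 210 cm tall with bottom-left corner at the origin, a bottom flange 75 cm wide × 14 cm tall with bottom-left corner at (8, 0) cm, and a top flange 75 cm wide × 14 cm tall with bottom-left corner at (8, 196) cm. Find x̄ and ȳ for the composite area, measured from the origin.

x̄ = 27.06 cm, ȳ = 105.00 cm

web: A = 8 × 210 = 1680.00, centroid at (4.00, 105.00).
bottom flange: A = 75 × 14 = 1050.00, centroid at (45.50, 7.00).
top flange: A = 75 × 14 = 1050.00, centroid at (45.50, 203.00).
ΣA = 3780.00 cm²
ΣAx̄ = (1680.00)(4.00) + (1050.00)(45.50) + (1050.00)(45.50) = 102270.00 cm³
ΣAȳ = (1680.00)(105.00) + (1050.00)(7.00) + (1050.00)(203.00) = 396900.00 cm³
x̄ = 102270.00 / 3780.00 = 27.06 cm
ȳ = 396900.00 / 3780.00 = 105.00 cm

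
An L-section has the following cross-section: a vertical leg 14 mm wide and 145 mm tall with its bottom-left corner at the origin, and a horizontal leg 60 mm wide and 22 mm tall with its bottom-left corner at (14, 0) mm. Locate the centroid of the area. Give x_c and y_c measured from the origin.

x_c = 21.58 mm, y_c = 48.27 mm

vertical leg: A = 14 × 145 = 2030.00, centroid at (7.00, 72.50).
horizontal leg: A = 60 × 22 = 1320.00, centroid at (44.00, 11.00).
ΣA = 3350.00 mm², ΣAx_c = 72290.00 mm³, ΣAy_c = 161695.00 mm³.
x_c = 72290.00/3350.00 = 21.58 mm; y_c = 161695.00/3350.00 = 48.27 mm.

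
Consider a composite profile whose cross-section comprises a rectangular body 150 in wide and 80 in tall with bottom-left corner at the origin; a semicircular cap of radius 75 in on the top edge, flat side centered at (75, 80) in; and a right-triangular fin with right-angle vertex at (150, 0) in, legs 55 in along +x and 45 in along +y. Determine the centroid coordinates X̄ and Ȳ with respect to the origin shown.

rectangular body: A = 150 × 80 = 12000.00, centroid at (75.00, 40.00).
semicircular top: A = ½π·75² = 8835.73, centroid at (75.00, 111.83).
triangular fin: A = ½·55·45 = 1237.50, centroid at (168.33, 15.00).
ΣA = 22073.23 in², ΣAX̄ = 1770992.20 in³, ΣAȲ = 1486670.85 in³.
X̄ = 1770992.20/22073.23 = 80.23 in; Ȳ = 1486670.85/22073.23 = 67.35 in.

X̄ = 80.23 in, Ȳ = 67.35 in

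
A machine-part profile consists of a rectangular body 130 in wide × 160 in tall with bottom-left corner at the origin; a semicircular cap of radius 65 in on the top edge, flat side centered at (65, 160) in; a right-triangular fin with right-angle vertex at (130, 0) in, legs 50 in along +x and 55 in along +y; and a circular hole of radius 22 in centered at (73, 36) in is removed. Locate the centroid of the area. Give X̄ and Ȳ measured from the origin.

rectangular body: A = 130 × 160 = 20800.00, centroid at (65.00, 80.00).
semicircular top: A = ½π·65² = 6636.61, centroid at (65.00, 187.59).
triangular fin: A = ½·50·55 = 1375.00, centroid at (146.67, 18.33).
hole: A = −π·22² = -1520.53, centroid at (73.00, 36.00).
ΣA = 27291.08 in², ΣAX̄ = 1874047.86 in³, ΣAȲ = 2879410.87 in³.
X̄ = 1874047.86/27291.08 = 68.67 in; Ȳ = 2879410.87/27291.08 = 105.51 in.

X̄ = 68.67 in, Ȳ = 105.51 in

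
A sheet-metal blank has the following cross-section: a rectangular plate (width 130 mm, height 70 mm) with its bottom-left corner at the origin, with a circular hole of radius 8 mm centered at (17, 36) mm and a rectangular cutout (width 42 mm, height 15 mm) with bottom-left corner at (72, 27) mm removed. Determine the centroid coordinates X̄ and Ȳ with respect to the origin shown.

plate: A = 130 × 70 = 9100.00, centroid at (65.00, 35.00).
hole 1: A = −π·8² = -201.06, centroid at (17.00, 36.00).
hole 2: A = −(42 × 15) = -630.00, centroid at (93.00, 34.50).
ΣA = 8268.94 mm²
ΣAX̄ = (9100.00)(65.00) + (-201.06)(17.00) + (-630.00)(93.00) = 529491.95 mm³
ΣAȲ = (9100.00)(35.00) + (-201.06)(36.00) + (-630.00)(34.50) = 289526.77 mm³
X̄ = 529491.95 / 8268.94 = 64.03 mm
Ȳ = 289526.77 / 8268.94 = 35.01 mm

X̄ = 64.03 mm, Ȳ = 35.01 mm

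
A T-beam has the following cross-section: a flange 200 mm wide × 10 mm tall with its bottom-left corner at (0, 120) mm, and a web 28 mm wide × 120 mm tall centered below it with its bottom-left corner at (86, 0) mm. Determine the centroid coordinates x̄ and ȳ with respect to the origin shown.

x̄ = 100.00 mm, ȳ = 84.25 mm

Part | A | x̄ᵢ | ȳᵢ | A·x̄ᵢ | A·ȳᵢ
web | 3360.00 | 100.00 | 60.00 | 336000.00 | 201600.00
flange | 2000.00 | 100.00 | 125.00 | 200000.00 | 250000.00
Σ | 5360.00 |  |  | 536000.00 | 451600.00
x̄ = 536000.00 / 5360.00 = 100.00 mm
ȳ = 451600.00 / 5360.00 = 84.25 mm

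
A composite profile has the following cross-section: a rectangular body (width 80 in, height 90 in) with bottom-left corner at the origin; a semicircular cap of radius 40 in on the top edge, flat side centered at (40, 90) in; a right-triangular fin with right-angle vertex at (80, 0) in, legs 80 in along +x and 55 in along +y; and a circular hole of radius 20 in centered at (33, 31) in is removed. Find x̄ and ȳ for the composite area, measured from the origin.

x̄ = 54.59 in, ȳ = 55.76 in

rectangular body: A = 80 × 90 = 7200.00, centroid at (40.00, 45.00).
semicircular top: A = ½π·40² = 2513.27, centroid at (40.00, 106.98).
triangular fin: A = ½·80·55 = 2200.00, centroid at (106.67, 18.33).
hole: A = −π·20² = -1256.64, centroid at (33.00, 31.00).
ΣA = 10656.64 in²
ΣAx̄ = (7200.00)(40.00) + (2513.27)(40.00) + (2200.00)(106.67) + (-1256.64)(33.00) = 581728.61 in³
ΣAȳ = (7200.00)(45.00) + (2513.27)(106.98) + (2200.00)(18.33) + (-1256.64)(31.00) = 594238.92 in³
x̄ = 581728.61 / 10656.64 = 54.59 in
ȳ = 594238.92 / 10656.64 = 55.76 in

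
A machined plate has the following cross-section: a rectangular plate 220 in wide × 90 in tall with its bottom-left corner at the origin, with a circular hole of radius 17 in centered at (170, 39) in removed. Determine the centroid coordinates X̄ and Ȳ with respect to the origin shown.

X̄ = 107.12 in, Ȳ = 45.29 in

plate: A = 220 × 90 = 19800.00, centroid at (110.00, 45.00).
hole: A = −π·17² = -907.92, centroid at (170.00, 39.00).
ΣA = 18892.08 in², ΣAX̄ = 2023653.55 in³, ΣAȲ = 855591.11 in³.
X̄ = 2023653.55/18892.08 = 107.12 in; Ȳ = 855591.11/18892.08 = 45.29 in.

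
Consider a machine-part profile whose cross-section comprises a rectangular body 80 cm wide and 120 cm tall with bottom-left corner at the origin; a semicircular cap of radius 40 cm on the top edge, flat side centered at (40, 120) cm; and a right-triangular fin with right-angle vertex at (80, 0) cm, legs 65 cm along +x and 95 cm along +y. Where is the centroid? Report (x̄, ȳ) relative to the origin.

x̄ = 52.53 cm, ȳ = 66.97 cm

Part | A | x̄ᵢ | ȳᵢ | A·x̄ᵢ | A·ȳᵢ
rectangular body | 9600.00 | 40.00 | 60.00 | 384000.00 | 576000.00
semicircular top | 2513.27 | 40.00 | 136.98 | 100530.96 | 344259.56
triangular fin | 3087.50 | 101.67 | 31.67 | 313895.83 | 97770.83
Σ | 15200.77 |  |  | 798426.80 | 1018030.39
x̄ = 798426.80 / 15200.77 = 52.53 cm
ȳ = 1018030.39 / 15200.77 = 66.97 cm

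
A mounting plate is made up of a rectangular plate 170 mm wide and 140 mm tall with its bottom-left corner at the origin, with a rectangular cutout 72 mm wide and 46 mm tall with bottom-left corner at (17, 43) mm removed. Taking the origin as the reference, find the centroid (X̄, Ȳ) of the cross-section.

X̄ = 90.17 mm, Ȳ = 70.65 mm

plate: A = 170 × 140 = 23800.00, centroid at (85.00, 70.00).
hole: A = −(72 × 46) = -3312.00, centroid at (53.00, 66.00).
ΣA = 20488.00 mm²
ΣAX̄ = (23800.00)(85.00) + (-3312.00)(53.00) = 1847464.00 mm³
ΣAȲ = (23800.00)(70.00) + (-3312.00)(66.00) = 1447408.00 mm³
X̄ = 1847464.00 / 20488.00 = 90.17 mm
Ȳ = 1447408.00 / 20488.00 = 70.65 mm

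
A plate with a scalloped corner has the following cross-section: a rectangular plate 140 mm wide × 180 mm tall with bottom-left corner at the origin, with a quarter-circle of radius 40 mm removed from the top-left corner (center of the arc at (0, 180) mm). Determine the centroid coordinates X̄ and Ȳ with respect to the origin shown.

X̄ = 72.78 mm, Ȳ = 86.17 mm

Part | A | x̄ᵢ | ȳᵢ | A·x̄ᵢ | A·ȳᵢ
plate | 25200.00 | 70.00 | 90.00 | 1764000.00 | 2268000.00
removed quarter-circle | -1256.64 | 16.98 | 163.02 | -21333.33 | -204861.34
Σ | 23943.36 |  |  | 1742666.67 | 2063138.66
X̄ = 1742666.67 / 23943.36 = 72.78 mm
Ȳ = 2063138.66 / 23943.36 = 86.17 mm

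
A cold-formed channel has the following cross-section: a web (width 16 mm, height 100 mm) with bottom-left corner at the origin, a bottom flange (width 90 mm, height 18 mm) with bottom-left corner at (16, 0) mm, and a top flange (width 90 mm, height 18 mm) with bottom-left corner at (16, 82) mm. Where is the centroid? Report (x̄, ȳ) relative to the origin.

web: A = 16 × 100 = 1600.00, centroid at (8.00, 50.00).
bottom flange: A = 90 × 18 = 1620.00, centroid at (61.00, 9.00).
top flange: A = 90 × 18 = 1620.00, centroid at (61.00, 91.00).
ΣA = 4840.00 mm², ΣAx̄ = 210440.00 mm³, ΣAȳ = 242000.00 mm³.
x̄ = 210440.00/4840.00 = 43.48 mm; ȳ = 242000.00/4840.00 = 50.00 mm.

x̄ = 43.48 mm, ȳ = 50.00 mm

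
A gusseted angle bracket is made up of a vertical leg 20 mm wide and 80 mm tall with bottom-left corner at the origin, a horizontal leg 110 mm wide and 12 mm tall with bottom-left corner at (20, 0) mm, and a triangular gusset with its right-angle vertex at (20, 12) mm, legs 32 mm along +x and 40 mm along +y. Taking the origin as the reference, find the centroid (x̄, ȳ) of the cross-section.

vertical leg: A = 20 × 80 = 1600.00, centroid at (10.00, 40.00).
horizontal leg: A = 110 × 12 = 1320.00, centroid at (75.00, 6.00).
gusset: A = ½·32·40 = 640.00, centroid at (30.67, 25.33).
ΣA = 3560.00 mm²
ΣAx̄ = (1600.00)(10.00) + (1320.00)(75.00) + (640.00)(30.67) = 134626.67 mm³
ΣAȳ = (1600.00)(40.00) + (1320.00)(6.00) + (640.00)(25.33) = 88133.33 mm³
x̄ = 134626.67 / 3560.00 = 37.82 mm
ȳ = 88133.33 / 3560.00 = 24.76 mm

x̄ = 37.82 mm, ȳ = 24.76 mm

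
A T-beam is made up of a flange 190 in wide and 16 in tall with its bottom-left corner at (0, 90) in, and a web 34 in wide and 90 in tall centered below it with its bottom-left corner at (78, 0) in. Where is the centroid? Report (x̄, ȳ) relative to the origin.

Part | A | x̄ᵢ | ȳᵢ | A·x̄ᵢ | A·ȳᵢ
web | 3060.00 | 95.00 | 45.00 | 290700.00 | 137700.00
flange | 3040.00 | 95.00 | 98.00 | 288800.00 | 297920.00
Σ | 6100.00 |  |  | 579500.00 | 435620.00
x̄ = 579500.00 / 6100.00 = 95.00 in
ȳ = 435620.00 / 6100.00 = 71.41 in

x̄ = 95.00 in, ȳ = 71.41 in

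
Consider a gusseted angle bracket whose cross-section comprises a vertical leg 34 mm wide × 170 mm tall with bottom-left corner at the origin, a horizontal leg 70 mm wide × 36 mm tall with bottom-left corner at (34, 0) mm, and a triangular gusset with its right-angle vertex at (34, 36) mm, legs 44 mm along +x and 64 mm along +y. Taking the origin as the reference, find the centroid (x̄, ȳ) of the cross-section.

vertical leg: A = 34 × 170 = 5780.00, centroid at (17.00, 85.00).
horizontal leg: A = 70 × 36 = 2520.00, centroid at (69.00, 18.00).
gusset: A = ½·44·64 = 1408.00, centroid at (48.67, 57.33).
ΣA = 9708.00 mm²
ΣAx̄ = (5780.00)(17.00) + (2520.00)(69.00) + (1408.00)(48.67) = 340662.67 mm³
ΣAȳ = (5780.00)(85.00) + (2520.00)(18.00) + (1408.00)(57.33) = 617385.33 mm³
x̄ = 340662.67 / 9708.00 = 35.09 mm
ȳ = 617385.33 / 9708.00 = 63.60 mm

x̄ = 35.09 mm, ȳ = 63.60 mm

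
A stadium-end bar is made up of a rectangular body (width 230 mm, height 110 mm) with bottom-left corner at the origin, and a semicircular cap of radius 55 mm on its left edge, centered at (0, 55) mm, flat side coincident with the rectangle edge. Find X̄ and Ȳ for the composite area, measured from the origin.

rectangular body: A = 230 × 110 = 25300.00, centroid at (115.00, 55.00).
semicircular end: A = ½π·55² = 4751.66, centroid at (-23.34, 55.00).
ΣA = 30051.66 mm²
ΣAX̄ = (25300.00)(115.00) + (4751.66)(-23.34) = 2798583.33 mm³
ΣAȲ = (25300.00)(55.00) + (4751.66)(55.00) = 1652841.24 mm³
X̄ = 2798583.33 / 30051.66 = 93.13 mm
Ȳ = 1652841.24 / 30051.66 = 55.00 mm

X̄ = 93.13 mm, Ȳ = 55.00 mm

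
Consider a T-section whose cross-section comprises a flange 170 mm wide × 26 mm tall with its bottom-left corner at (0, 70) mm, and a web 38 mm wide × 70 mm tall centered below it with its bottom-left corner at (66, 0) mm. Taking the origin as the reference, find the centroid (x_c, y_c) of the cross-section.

Part | A | x̄ᵢ | ȳᵢ | A·x̄ᵢ | A·ȳᵢ
web | 2660.00 | 85.00 | 35.00 | 226100.00 | 93100.00
flange | 4420.00 | 85.00 | 83.00 | 375700.00 | 366860.00
Σ | 7080.00 |  |  | 601800.00 | 459960.00
x_c = 601800.00 / 7080.00 = 85.00 mm
y_c = 459960.00 / 7080.00 = 64.97 mm

x_c = 85.00 mm, y_c = 64.97 mm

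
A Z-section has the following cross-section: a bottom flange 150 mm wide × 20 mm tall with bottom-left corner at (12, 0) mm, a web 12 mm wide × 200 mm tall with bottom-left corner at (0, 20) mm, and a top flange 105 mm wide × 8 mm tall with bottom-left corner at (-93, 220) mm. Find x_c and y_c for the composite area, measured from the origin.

x_c = 38.68 mm, y_c = 81.12 mm

bottom flange: A = 150 × 20 = 3000.00, centroid at (87.00, 10.00).
web: A = 12 × 200 = 2400.00, centroid at (6.00, 120.00).
top flange: A = 105 × 8 = 840.00, centroid at (-40.50, 224.00).
ΣA = 6240.00 mm², ΣAx_c = 241380.00 mm³, ΣAy_c = 506160.00 mm³.
x_c = 241380.00/6240.00 = 38.68 mm; y_c = 506160.00/6240.00 = 81.12 mm.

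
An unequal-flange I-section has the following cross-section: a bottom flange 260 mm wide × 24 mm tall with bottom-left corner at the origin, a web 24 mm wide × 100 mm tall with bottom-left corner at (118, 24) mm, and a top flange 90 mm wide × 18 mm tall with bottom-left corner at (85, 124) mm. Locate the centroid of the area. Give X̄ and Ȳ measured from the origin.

bottom flange: A = 260 × 24 = 6240.00, centroid at (130.00, 12.00).
web: A = 24 × 100 = 2400.00, centroid at (130.00, 74.00).
top flange: A = 90 × 18 = 1620.00, centroid at (130.00, 133.00).
ΣA = 10260.00 mm²
ΣAX̄ = (6240.00)(130.00) + (2400.00)(130.00) + (1620.00)(130.00) = 1333800.00 mm³
ΣAȲ = (6240.00)(12.00) + (2400.00)(74.00) + (1620.00)(133.00) = 467940.00 mm³
X̄ = 1333800.00 / 10260.00 = 130.00 mm
Ȳ = 467940.00 / 10260.00 = 45.61 mm

X̄ = 130.00 mm, Ȳ = 45.61 mm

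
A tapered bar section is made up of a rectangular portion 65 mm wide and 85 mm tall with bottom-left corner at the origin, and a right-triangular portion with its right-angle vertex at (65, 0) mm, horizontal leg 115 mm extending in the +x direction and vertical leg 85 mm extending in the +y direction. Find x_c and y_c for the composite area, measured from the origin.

x_c = 65.75 mm, y_c = 35.85 mm

rectangular portion: A = 65 × 85 = 5525.00, centroid at (32.50, 42.50).
triangular portion: A = ½·115·85 = 4887.50, centroid at (103.33, 28.33).
ΣA = 10412.50 mm², ΣAx_c = 684604.17 mm³, ΣAy_c = 373291.67 mm³.
x_c = 684604.17/10412.50 = 65.75 mm; y_c = 373291.67/10412.50 = 35.85 mm.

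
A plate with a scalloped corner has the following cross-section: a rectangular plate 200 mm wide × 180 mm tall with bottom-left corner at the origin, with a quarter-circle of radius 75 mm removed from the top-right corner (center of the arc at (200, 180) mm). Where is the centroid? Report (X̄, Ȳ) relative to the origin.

X̄ = 90.46 mm, Ȳ = 81.86 mm

Part | A | x̄ᵢ | ȳᵢ | A·x̄ᵢ | A·ȳᵢ
plate | 36000.00 | 100.00 | 90.00 | 3600000.00 | 3240000.00
removed quarter-circle | -4417.86 | 168.17 | 148.17 | -742947.93 | -654590.64
Σ | 31582.14 |  |  | 2857052.07 | 2585409.36
X̄ = 2857052.07 / 31582.14 = 90.46 mm
Ȳ = 2585409.36 / 31582.14 = 81.86 mm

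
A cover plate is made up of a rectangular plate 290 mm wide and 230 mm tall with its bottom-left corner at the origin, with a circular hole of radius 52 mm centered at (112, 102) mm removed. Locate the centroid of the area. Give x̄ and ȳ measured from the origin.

Part | A | x̄ᵢ | ȳᵢ | A·x̄ᵢ | A·ȳᵢ
plate | 66700.00 | 145.00 | 115.00 | 9671500.00 | 7670500.00
hole | -8494.87 | 112.00 | 102.00 | -951425.05 | -866476.39
Σ | 58205.13 |  |  | 8720074.95 | 6804023.61
x̄ = 8720074.95 / 58205.13 = 149.82 mm
ȳ = 6804023.61 / 58205.13 = 116.90 mm

x̄ = 149.82 mm, ȳ = 116.90 mm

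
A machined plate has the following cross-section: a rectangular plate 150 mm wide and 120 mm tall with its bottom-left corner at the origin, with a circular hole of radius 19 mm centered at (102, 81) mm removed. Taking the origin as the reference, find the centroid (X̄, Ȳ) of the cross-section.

plate: A = 150 × 120 = 18000.00, centroid at (75.00, 60.00).
hole: A = −π·19² = -1134.11, centroid at (102.00, 81.00).
ΣA = 16865.89 mm², ΣAX̄ = 1234320.28 mm³, ΣAȲ = 988136.69 mm³.
X̄ = 1234320.28/16865.89 = 73.18 mm; Ȳ = 988136.69/16865.89 = 58.59 mm.

X̄ = 73.18 mm, Ȳ = 58.59 mm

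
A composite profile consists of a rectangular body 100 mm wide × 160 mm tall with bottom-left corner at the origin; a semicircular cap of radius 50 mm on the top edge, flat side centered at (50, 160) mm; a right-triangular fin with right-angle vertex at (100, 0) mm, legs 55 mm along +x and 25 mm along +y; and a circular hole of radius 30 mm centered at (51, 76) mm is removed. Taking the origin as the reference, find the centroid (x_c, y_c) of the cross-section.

Part | A | x̄ᵢ | ȳᵢ | A·x̄ᵢ | A·ȳᵢ
rectangular body | 16000.00 | 50.00 | 80.00 | 800000.00 | 1280000.00
semicircular top | 3926.99 | 50.00 | 181.22 | 196349.54 | 711651.86
triangular fin | 687.50 | 118.33 | 8.33 | 81354.17 | 5729.17
hole | -2827.43 | 51.00 | 76.00 | -144199.10 | -214884.94
Σ | 17787.06 |  |  | 933504.60 | 1782496.09
x_c = 933504.60 / 17787.06 = 52.48 mm
y_c = 1782496.09 / 17787.06 = 100.21 mm

x_c = 52.48 mm, y_c = 100.21 mm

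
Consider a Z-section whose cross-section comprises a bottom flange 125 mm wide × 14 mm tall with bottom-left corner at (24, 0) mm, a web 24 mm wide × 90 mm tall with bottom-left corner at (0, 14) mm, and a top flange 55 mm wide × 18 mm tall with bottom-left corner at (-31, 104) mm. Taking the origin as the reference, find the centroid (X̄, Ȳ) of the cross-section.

X̄ = 35.48 mm, Ȳ = 51.34 mm

bottom flange: A = 125 × 14 = 1750.00, centroid at (86.50, 7.00).
web: A = 24 × 90 = 2160.00, centroid at (12.00, 59.00).
top flange: A = 55 × 18 = 990.00, centroid at (-3.50, 113.00).
ΣA = 4900.00 mm²
ΣAX̄ = (1750.00)(86.50) + (2160.00)(12.00) + (990.00)(-3.50) = 173830.00 mm³
ΣAȲ = (1750.00)(7.00) + (2160.00)(59.00) + (990.00)(113.00) = 251560.00 mm³
X̄ = 173830.00 / 4900.00 = 35.48 mm
Ȳ = 251560.00 / 4900.00 = 51.34 mm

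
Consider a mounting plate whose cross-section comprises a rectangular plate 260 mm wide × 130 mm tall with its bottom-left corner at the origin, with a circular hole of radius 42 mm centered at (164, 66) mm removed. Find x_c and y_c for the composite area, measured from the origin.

x_c = 123.33 mm, y_c = 64.80 mm

Part | A | x̄ᵢ | ȳᵢ | A·x̄ᵢ | A·ȳᵢ
plate | 33800.00 | 130.00 | 65.00 | 4394000.00 | 2197000.00
hole | -5541.77 | 164.00 | 66.00 | -908850.19 | -365756.78
Σ | 28258.23 |  |  | 3485149.81 | 1831243.22
x_c = 3485149.81 / 28258.23 = 123.33 mm
y_c = 1831243.22 / 28258.23 = 64.80 mm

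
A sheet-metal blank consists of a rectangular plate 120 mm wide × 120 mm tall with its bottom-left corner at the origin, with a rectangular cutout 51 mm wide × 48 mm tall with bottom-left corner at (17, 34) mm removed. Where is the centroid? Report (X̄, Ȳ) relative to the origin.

Part | A | x̄ᵢ | ȳᵢ | A·x̄ᵢ | A·ȳᵢ
plate | 14400.00 | 60.00 | 60.00 | 864000.00 | 864000.00
hole | -2448.00 | 42.50 | 58.00 | -104040.00 | -141984.00
Σ | 11952.00 |  |  | 759960.00 | 722016.00
X̄ = 759960.00 / 11952.00 = 63.58 mm
Ȳ = 722016.00 / 11952.00 = 60.41 mm

X̄ = 63.58 mm, Ȳ = 60.41 mm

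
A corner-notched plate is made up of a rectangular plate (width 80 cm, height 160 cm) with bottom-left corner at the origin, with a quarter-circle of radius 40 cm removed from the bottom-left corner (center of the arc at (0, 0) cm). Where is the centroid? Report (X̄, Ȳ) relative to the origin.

plate: A = 80 × 160 = 12800.00, centroid at (40.00, 80.00).
removed quarter-circle: A = −¼π·40² = -1256.64, centroid at (16.98, 16.98).
ΣA = 11543.36 cm²
ΣAX̄ = (12800.00)(40.00) + (-1256.64)(16.98) = 490666.67 cm³
ΣAȲ = (12800.00)(80.00) + (-1256.64)(16.98) = 1002666.67 cm³
X̄ = 490666.67 / 11543.36 = 42.51 cm
Ȳ = 1002666.67 / 11543.36 = 86.86 cm

X̄ = 42.51 cm, Ȳ = 86.86 cm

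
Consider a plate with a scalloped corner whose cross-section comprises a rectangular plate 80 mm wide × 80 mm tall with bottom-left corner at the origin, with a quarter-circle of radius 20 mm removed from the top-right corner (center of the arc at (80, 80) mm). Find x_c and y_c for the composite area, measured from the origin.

x_c = 38.37 mm, y_c = 38.37 mm

plate: A = 80 × 80 = 6400.00, centroid at (40.00, 40.00).
removed quarter-circle: A = −¼π·20² = -314.16, centroid at (71.51, 71.51).
ΣA = 6085.84 mm², ΣAx_c = 233533.93 mm³, ΣAy_c = 233533.93 mm³.
x_c = 233533.93/6085.84 = 38.37 mm; y_c = 233533.93/6085.84 = 38.37 mm.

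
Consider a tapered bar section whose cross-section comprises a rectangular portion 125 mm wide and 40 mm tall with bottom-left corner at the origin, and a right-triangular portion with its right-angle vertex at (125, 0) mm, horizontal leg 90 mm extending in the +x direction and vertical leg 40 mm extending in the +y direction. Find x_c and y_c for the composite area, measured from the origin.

Part | A | x̄ᵢ | ȳᵢ | A·x̄ᵢ | A·ȳᵢ
rectangular portion | 5000.00 | 62.50 | 20.00 | 312500.00 | 100000.00
triangular portion | 1800.00 | 155.00 | 13.33 | 279000.00 | 24000.00
Σ | 6800.00 |  |  | 591500.00 | 124000.00
x_c = 591500.00 / 6800.00 = 86.99 mm
y_c = 124000.00 / 6800.00 = 18.24 mm

x_c = 86.99 mm, y_c = 18.24 mm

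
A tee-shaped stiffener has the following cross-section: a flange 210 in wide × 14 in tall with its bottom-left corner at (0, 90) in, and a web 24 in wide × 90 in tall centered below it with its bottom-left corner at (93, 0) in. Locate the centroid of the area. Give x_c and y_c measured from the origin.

Part | A | x̄ᵢ | ȳᵢ | A·x̄ᵢ | A·ȳᵢ
web | 2160.00 | 105.00 | 45.00 | 226800.00 | 97200.00
flange | 2940.00 | 105.00 | 97.00 | 308700.00 | 285180.00
Σ | 5100.00 |  |  | 535500.00 | 382380.00
x_c = 535500.00 / 5100.00 = 105.00 in
y_c = 382380.00 / 5100.00 = 74.98 in

x_c = 105.00 in, y_c = 74.98 in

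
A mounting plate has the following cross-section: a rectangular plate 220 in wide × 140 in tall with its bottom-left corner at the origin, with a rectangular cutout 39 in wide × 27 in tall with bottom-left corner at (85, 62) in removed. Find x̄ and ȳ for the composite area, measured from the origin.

plate: A = 220 × 140 = 30800.00, centroid at (110.00, 70.00).
hole: A = −(39 × 27) = -1053.00, centroid at (104.50, 75.50).
ΣA = 29747.00 in²
ΣAx̄ = (30800.00)(110.00) + (-1053.00)(104.50) = 3277961.50 in³
ΣAȳ = (30800.00)(70.00) + (-1053.00)(75.50) = 2076498.50 in³
x̄ = 3277961.50 / 29747.00 = 110.19 in
ȳ = 2076498.50 / 29747.00 = 69.81 in

x̄ = 110.19 in, ȳ = 69.81 in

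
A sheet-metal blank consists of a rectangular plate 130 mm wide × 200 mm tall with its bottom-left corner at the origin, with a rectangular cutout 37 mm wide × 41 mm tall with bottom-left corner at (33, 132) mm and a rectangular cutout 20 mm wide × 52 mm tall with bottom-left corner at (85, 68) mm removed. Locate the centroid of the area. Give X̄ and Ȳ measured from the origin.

plate: A = 130 × 200 = 26000.00, centroid at (65.00, 100.00).
hole 1: A = −(37 × 41) = -1517.00, centroid at (51.50, 152.50).
hole 2: A = −(20 × 52) = -1040.00, centroid at (95.00, 94.00).
ΣA = 23443.00 mm²
ΣAX̄ = (26000.00)(65.00) + (-1517.00)(51.50) + (-1040.00)(95.00) = 1513074.50 mm³
ΣAȲ = (26000.00)(100.00) + (-1517.00)(152.50) + (-1040.00)(94.00) = 2270897.50 mm³
X̄ = 1513074.50 / 23443.00 = 64.54 mm
Ȳ = 2270897.50 / 23443.00 = 96.87 mm

X̄ = 64.54 mm, Ȳ = 96.87 mm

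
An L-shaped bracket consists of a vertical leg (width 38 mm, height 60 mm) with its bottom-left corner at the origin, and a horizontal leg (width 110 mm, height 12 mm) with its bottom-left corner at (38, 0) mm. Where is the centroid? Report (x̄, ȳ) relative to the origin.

vertical leg: A = 38 × 60 = 2280.00, centroid at (19.00, 30.00).
horizontal leg: A = 110 × 12 = 1320.00, centroid at (93.00, 6.00).
ΣA = 3600.00 mm²
ΣAx̄ = (2280.00)(19.00) + (1320.00)(93.00) = 166080.00 mm³
ΣAȳ = (2280.00)(30.00) + (1320.00)(6.00) = 76320.00 mm³
x̄ = 166080.00 / 3600.00 = 46.13 mm
ȳ = 76320.00 / 3600.00 = 21.20 mm

x̄ = 46.13 mm, ȳ = 21.20 mm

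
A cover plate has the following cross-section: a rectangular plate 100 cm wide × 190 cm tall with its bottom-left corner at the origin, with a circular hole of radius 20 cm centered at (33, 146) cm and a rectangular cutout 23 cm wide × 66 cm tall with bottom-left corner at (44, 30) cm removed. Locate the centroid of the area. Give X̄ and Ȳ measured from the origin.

X̄ = 50.80 cm, Ȳ = 94.04 cm

Part | A | x̄ᵢ | ȳᵢ | A·x̄ᵢ | A·ȳᵢ
plate | 19000.00 | 50.00 | 95.00 | 950000.00 | 1805000.00
hole 1 | -1256.64 | 33.00 | 146.00 | -41469.02 | -183469.01
hole 2 | -1518.00 | 55.50 | 63.00 | -84249.00 | -95634.00
Σ | 16225.36 |  |  | 824281.98 | 1525896.99
X̄ = 824281.98 / 16225.36 = 50.80 cm
Ȳ = 1525896.99 / 16225.36 = 94.04 cm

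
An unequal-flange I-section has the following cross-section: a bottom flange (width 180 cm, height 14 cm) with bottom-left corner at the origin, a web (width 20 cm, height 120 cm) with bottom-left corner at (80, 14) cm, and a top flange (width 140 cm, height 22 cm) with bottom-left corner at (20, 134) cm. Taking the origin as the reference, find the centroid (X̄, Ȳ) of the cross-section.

Part | A | x̄ᵢ | ȳᵢ | A·x̄ᵢ | A·ȳᵢ
bottom flange | 2520.00 | 90.00 | 7.00 | 226800.00 | 17640.00
web | 2400.00 | 90.00 | 74.00 | 216000.00 | 177600.00
top flange | 3080.00 | 90.00 | 145.00 | 277200.00 | 446600.00
Σ | 8000.00 |  |  | 720000.00 | 641840.00
X̄ = 720000.00 / 8000.00 = 90.00 cm
Ȳ = 641840.00 / 8000.00 = 80.23 cm

X̄ = 90.00 cm, Ȳ = 80.23 cm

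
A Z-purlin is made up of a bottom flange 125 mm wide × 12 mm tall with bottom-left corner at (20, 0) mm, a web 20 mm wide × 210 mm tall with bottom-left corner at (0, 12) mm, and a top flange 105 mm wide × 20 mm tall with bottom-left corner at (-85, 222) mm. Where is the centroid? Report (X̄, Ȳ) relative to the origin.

Part | A | x̄ᵢ | ȳᵢ | A·x̄ᵢ | A·ȳᵢ
bottom flange | 1500.00 | 82.50 | 6.00 | 123750.00 | 9000.00
web | 4200.00 | 10.00 | 117.00 | 42000.00 | 491400.00
top flange | 2100.00 | -32.50 | 232.00 | -68250.00 | 487200.00
Σ | 7800.00 |  |  | 97500.00 | 987600.00
X̄ = 97500.00 / 7800.00 = 12.50 mm
Ȳ = 987600.00 / 7800.00 = 126.62 mm

X̄ = 12.50 mm, Ȳ = 126.62 mm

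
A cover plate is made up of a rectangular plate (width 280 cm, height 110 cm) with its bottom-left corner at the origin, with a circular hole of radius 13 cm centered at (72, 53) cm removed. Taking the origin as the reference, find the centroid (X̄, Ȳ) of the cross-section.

X̄ = 141.19 cm, Ȳ = 55.04 cm

Part | A | x̄ᵢ | ȳᵢ | A·x̄ᵢ | A·ȳᵢ
plate | 30800.00 | 140.00 | 55.00 | 4312000.00 | 1694000.00
hole | -530.93 | 72.00 | 53.00 | -38226.90 | -28139.25
Σ | 30269.07 |  |  | 4273773.10 | 1665860.75
X̄ = 4273773.10 / 30269.07 = 141.19 cm
Ȳ = 1665860.75 / 30269.07 = 55.04 cm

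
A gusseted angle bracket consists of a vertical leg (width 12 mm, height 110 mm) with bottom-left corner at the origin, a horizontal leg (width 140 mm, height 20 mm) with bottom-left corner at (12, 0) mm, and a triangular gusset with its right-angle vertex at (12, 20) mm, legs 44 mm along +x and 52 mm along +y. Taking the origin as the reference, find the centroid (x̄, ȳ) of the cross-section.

x̄ = 50.92 mm, ȳ = 27.22 mm

vertical leg: A = 12 × 110 = 1320.00, centroid at (6.00, 55.00).
horizontal leg: A = 140 × 20 = 2800.00, centroid at (82.00, 10.00).
gusset: A = ½·44·52 = 1144.00, centroid at (26.67, 37.33).
ΣA = 5264.00 mm², ΣAx̄ = 268026.67 mm³, ΣAȳ = 143309.33 mm³.
x̄ = 268026.67/5264.00 = 50.92 mm; ȳ = 143309.33/5264.00 = 27.22 mm.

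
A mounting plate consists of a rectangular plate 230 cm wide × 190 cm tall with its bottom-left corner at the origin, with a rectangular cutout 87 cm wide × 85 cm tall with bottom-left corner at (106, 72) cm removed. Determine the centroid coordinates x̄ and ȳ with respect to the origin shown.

Part | A | x̄ᵢ | ȳᵢ | A·x̄ᵢ | A·ȳᵢ
plate | 43700.00 | 115.00 | 95.00 | 5025500.00 | 4151500.00
hole | -7395.00 | 149.50 | 114.50 | -1105552.50 | -846727.50
Σ | 36305.00 |  |  | 3919947.50 | 3304772.50
x̄ = 3919947.50 / 36305.00 = 107.97 cm
ȳ = 3304772.50 / 36305.00 = 91.03 cm

x̄ = 107.97 cm, ȳ = 91.03 cm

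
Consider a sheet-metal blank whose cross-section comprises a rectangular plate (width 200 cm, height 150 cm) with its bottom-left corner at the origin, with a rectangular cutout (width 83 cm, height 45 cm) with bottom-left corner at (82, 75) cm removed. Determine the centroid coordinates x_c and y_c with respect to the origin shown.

x_c = 96.66 cm, y_c = 71.80 cm

plate: A = 200 × 150 = 30000.00, centroid at (100.00, 75.00).
hole: A = −(83 × 45) = -3735.00, centroid at (123.50, 97.50).
ΣA = 26265.00 cm², ΣAx_c = 2538727.50 cm³, ΣAy_c = 1885837.50 cm³.
x_c = 2538727.50/26265.00 = 96.66 cm; y_c = 1885837.50/26265.00 = 71.80 cm.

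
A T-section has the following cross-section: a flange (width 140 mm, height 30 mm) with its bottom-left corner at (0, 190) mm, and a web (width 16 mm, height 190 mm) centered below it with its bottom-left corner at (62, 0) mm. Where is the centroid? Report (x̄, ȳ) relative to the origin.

x̄ = 70.00 mm, ȳ = 158.81 mm

Part | A | x̄ᵢ | ȳᵢ | A·x̄ᵢ | A·ȳᵢ
web | 3040.00 | 70.00 | 95.00 | 212800.00 | 288800.00
flange | 4200.00 | 70.00 | 205.00 | 294000.00 | 861000.00
Σ | 7240.00 |  |  | 506800.00 | 1149800.00
x̄ = 506800.00 / 7240.00 = 70.00 mm
ȳ = 1149800.00 / 7240.00 = 158.81 mm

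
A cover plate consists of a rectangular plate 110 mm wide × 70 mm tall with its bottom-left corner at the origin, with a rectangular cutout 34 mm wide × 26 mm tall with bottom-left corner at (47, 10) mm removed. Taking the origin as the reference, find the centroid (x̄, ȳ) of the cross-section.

plate: A = 110 × 70 = 7700.00, centroid at (55.00, 35.00).
hole: A = −(34 × 26) = -884.00, centroid at (64.00, 23.00).
ΣA = 6816.00 mm², ΣAx̄ = 366924.00 mm³, ΣAȳ = 249168.00 mm³.
x̄ = 366924.00/6816.00 = 53.83 mm; ȳ = 249168.00/6816.00 = 36.56 mm.

x̄ = 53.83 mm, ȳ = 36.56 mm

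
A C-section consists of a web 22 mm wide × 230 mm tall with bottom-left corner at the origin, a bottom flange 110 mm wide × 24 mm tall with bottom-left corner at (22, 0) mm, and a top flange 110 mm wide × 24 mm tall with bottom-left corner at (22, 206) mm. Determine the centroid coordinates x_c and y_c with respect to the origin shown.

x_c = 44.70 mm, y_c = 115.00 mm

web: A = 22 × 230 = 5060.00, centroid at (11.00, 115.00).
bottom flange: A = 110 × 24 = 2640.00, centroid at (77.00, 12.00).
top flange: A = 110 × 24 = 2640.00, centroid at (77.00, 218.00).
ΣA = 10340.00 mm², ΣAx_c = 462220.00 mm³, ΣAy_c = 1189100.00 mm³.
x_c = 462220.00/10340.00 = 44.70 mm; y_c = 1189100.00/10340.00 = 115.00 mm.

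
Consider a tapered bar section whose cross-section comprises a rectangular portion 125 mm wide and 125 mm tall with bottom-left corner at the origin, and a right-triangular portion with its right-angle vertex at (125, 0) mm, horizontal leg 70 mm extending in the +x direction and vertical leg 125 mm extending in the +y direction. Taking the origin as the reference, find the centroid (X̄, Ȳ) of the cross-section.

Part | A | x̄ᵢ | ȳᵢ | A·x̄ᵢ | A·ȳᵢ
rectangular portion | 15625.00 | 62.50 | 62.50 | 976562.50 | 976562.50
triangular portion | 4375.00 | 148.33 | 41.67 | 648958.33 | 182291.67
Σ | 20000.00 |  |  | 1625520.83 | 1158854.17
X̄ = 1625520.83 / 20000.00 = 81.28 mm
Ȳ = 1158854.17 / 20000.00 = 57.94 mm

X̄ = 81.28 mm, Ȳ = 57.94 mm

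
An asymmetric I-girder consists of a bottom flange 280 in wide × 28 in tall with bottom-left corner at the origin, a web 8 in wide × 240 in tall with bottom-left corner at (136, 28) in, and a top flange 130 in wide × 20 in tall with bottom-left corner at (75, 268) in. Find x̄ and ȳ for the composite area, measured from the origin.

x̄ = 140.00 in, ȳ = 90.35 in

Part | A | x̄ᵢ | ȳᵢ | A·x̄ᵢ | A·ȳᵢ
bottom flange | 7840.00 | 140.00 | 14.00 | 1097600.00 | 109760.00
web | 1920.00 | 140.00 | 148.00 | 268800.00 | 284160.00
top flange | 2600.00 | 140.00 | 278.00 | 364000.00 | 722800.00
Σ | 12360.00 |  |  | 1730400.00 | 1116720.00
x̄ = 1730400.00 / 12360.00 = 140.00 in
ȳ = 1116720.00 / 12360.00 = 90.35 in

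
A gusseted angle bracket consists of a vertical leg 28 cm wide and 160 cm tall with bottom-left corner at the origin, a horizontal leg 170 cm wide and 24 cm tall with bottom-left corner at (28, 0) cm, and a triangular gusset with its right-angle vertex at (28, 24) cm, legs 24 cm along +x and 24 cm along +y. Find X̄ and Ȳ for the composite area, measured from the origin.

vertical leg: A = 28 × 160 = 4480.00, centroid at (14.00, 80.00).
horizontal leg: A = 170 × 24 = 4080.00, centroid at (113.00, 12.00).
gusset: A = ½·24·24 = 288.00, centroid at (36.00, 32.00).
ΣA = 8848.00 cm²
ΣAX̄ = (4480.00)(14.00) + (4080.00)(113.00) + (288.00)(36.00) = 534128.00 cm³
ΣAȲ = (4480.00)(80.00) + (4080.00)(12.00) + (288.00)(32.00) = 416576.00 cm³
X̄ = 534128.00 / 8848.00 = 60.37 cm
Ȳ = 416576.00 / 8848.00 = 47.08 cm

X̄ = 60.37 cm, Ȳ = 47.08 cm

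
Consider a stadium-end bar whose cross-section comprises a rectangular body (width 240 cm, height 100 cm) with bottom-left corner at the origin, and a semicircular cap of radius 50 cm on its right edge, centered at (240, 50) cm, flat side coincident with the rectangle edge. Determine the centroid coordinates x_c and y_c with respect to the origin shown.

x_c = 139.86 cm, y_c = 50.00 cm

Part | A | x̄ᵢ | ȳᵢ | A·x̄ᵢ | A·ȳᵢ
rectangular body | 24000.00 | 120.00 | 50.00 | 2880000.00 | 1200000.00
semicircular end | 3926.99 | 261.22 | 50.00 | 1025811.13 | 196349.54
Σ | 27926.99 |  |  | 3905811.13 | 1396349.54
x_c = 3905811.13 / 27926.99 = 139.86 cm
y_c = 1396349.54 / 27926.99 = 50.00 cm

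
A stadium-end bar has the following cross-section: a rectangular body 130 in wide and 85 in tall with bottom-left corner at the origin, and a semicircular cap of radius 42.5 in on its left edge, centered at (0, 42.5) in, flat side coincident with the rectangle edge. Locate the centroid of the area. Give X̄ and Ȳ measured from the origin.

X̄ = 48.03 in, Ȳ = 42.50 in

rectangular body: A = 130 × 85 = 11050.00, centroid at (65.00, 42.50).
semicircular end: A = ½π·42.5² = 2837.25, centroid at (-18.04, 42.50).
ΣA = 13887.25 in²
ΣAX̄ = (11050.00)(65.00) + (2837.25)(-18.04) = 667072.92 in³
ΣAȲ = (11050.00)(42.50) + (2837.25)(42.50) = 590208.16 in³
X̄ = 667072.92 / 13887.25 = 48.03 in
Ȳ = 590208.16 / 13887.25 = 42.50 in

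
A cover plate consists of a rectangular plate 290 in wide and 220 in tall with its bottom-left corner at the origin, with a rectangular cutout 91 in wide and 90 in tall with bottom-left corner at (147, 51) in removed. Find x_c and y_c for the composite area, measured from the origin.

plate: A = 290 × 220 = 63800.00, centroid at (145.00, 110.00).
hole: A = −(91 × 90) = -8190.00, centroid at (192.50, 96.00).
ΣA = 55610.00 in², ΣAx_c = 7674425.00 in³, ΣAy_c = 6231760.00 in³.
x_c = 7674425.00/55610.00 = 138.00 in; y_c = 6231760.00/55610.00 = 112.06 in.

x_c = 138.00 in, y_c = 112.06 in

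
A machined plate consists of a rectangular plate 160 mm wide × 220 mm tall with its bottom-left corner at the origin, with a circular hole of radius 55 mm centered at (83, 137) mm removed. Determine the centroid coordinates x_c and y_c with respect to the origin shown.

x_c = 78.89 mm, y_c = 100.01 mm

Part | A | x̄ᵢ | ȳᵢ | A·x̄ᵢ | A·ȳᵢ
plate | 35200.00 | 80.00 | 110.00 | 2816000.00 | 3872000.00
hole | -9503.32 | 83.00 | 137.00 | -788775.38 | -1301954.54
Σ | 25696.68 |  |  | 2027224.62 | 2570045.46
x_c = 2027224.62 / 25696.68 = 78.89 mm
y_c = 2570045.46 / 25696.68 = 100.01 mm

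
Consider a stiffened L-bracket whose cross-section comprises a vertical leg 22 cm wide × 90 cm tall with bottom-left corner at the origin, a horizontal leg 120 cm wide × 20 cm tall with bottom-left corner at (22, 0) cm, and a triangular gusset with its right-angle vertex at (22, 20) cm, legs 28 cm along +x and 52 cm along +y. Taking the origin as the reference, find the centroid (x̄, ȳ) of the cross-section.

x̄ = 47.26 cm, ȳ = 27.46 cm

vertical leg: A = 22 × 90 = 1980.00, centroid at (11.00, 45.00).
horizontal leg: A = 120 × 20 = 2400.00, centroid at (82.00, 10.00).
gusset: A = ½·28·52 = 728.00, centroid at (31.33, 37.33).
ΣA = 5108.00 cm²
ΣAx̄ = (1980.00)(11.00) + (2400.00)(82.00) + (728.00)(31.33) = 241390.67 cm³
ΣAȳ = (1980.00)(45.00) + (2400.00)(10.00) + (728.00)(37.33) = 140278.67 cm³
x̄ = 241390.67 / 5108.00 = 47.26 cm
ȳ = 140278.67 / 5108.00 = 27.46 cm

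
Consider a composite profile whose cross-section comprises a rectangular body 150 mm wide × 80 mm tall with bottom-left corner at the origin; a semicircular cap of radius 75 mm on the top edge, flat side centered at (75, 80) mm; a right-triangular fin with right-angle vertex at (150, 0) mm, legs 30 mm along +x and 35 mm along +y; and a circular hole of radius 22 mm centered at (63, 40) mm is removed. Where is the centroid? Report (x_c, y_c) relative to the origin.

x_c = 78.17 mm, y_c = 71.24 mm

Part | A | x̄ᵢ | ȳᵢ | A·x̄ᵢ | A·ȳᵢ
rectangular body | 12000.00 | 75.00 | 40.00 | 900000.00 | 480000.00
semicircular top | 8835.73 | 75.00 | 111.83 | 662679.70 | 988108.35
triangular fin | 525.00 | 160.00 | 11.67 | 84000.00 | 6125.00
hole | -1520.53 | 63.00 | 40.00 | -95793.44 | -60821.23
Σ | 19840.20 |  |  | 1550886.26 | 1413412.11
x_c = 1550886.26 / 19840.20 = 78.17 mm
y_c = 1413412.11 / 19840.20 = 71.24 mm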